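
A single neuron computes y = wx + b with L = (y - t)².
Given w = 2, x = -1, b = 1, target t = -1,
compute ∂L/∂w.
∂L/∂w = 0

y = wx + b = (2)(-1) + 1 = -1
∂L/∂y = 2(y - t) = 2(-1 - -1) = 0
∂y/∂w = x = -1
∂L/∂w = ∂L/∂y · ∂y/∂w = 0 × -1 = 0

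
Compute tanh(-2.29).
-0.9797

tanh(-2.29) = (e^(-2.29) - e^(2.29))/(e^(-2.29) + e^(2.29)) = -0.9797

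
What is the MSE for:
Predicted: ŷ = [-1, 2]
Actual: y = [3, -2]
MSE = 16

MSE = (1/2)((-1-3)² + (2--2)²) = (1/2)(16 + 16) = 16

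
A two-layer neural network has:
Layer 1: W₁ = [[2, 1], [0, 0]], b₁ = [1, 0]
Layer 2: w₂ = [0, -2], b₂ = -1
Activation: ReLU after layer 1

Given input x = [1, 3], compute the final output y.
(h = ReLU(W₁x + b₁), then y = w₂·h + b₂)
y = -1

Layer 1 pre-activation: z₁ = [6, 0]
After ReLU: h = [6, 0]
Layer 2 output: y = 0×6 + -2×0 + -1 = -1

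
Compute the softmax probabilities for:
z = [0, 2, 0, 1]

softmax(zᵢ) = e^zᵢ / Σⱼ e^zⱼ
p = [0.0826, 0.6103, 0.0826, 0.2245]

exp(z) = [1, 7.389, 1, 2.718]
Sum = 12.11
p = [0.0826, 0.6103, 0.0826, 0.2245]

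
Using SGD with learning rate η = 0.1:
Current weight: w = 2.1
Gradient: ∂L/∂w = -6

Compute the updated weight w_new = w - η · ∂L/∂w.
w_new = 2.7

w_new = w - η·∂L/∂w = 2.1 - 0.1×(-6) = 2.1 - (-0.6) = 2.7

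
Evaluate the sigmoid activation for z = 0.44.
0.6083

sigmoid(0.44) = 1/(1 + e^(-0.44)) = 1/(1 + 0.644) = 0.6083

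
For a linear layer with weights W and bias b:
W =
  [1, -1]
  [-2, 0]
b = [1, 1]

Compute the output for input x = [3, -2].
y = [6, -5]

Wx = [1×3 + -1×-2, -2×3 + 0×-2]
   = [5, -6]
y = Wx + b = [5 + 1, -6 + 1] = [6, -5]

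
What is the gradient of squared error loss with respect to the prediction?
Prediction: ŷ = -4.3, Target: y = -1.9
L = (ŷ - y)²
∂L/∂ŷ = -4.8

∂L/∂ŷ = 2(ŷ - y) = 2(-4.3 - -1.9) = 2(-2.4) = -4.8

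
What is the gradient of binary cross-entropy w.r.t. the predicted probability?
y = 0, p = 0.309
∂L/∂p = 1.447

∂L/∂p = -y/p + (1-y)/(1-p) = 0 + 1/0.691 = 1.447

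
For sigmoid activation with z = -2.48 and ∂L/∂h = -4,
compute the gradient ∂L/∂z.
∂L/∂z = -0.2852

σ(-2.48) = 0.07727
σ'(-2.48) = σ(-2.48)(1 - σ(-2.48)) = 0.07727 × 0.9227 = 0.0713
∂L/∂z = ∂L/∂h · σ'(z) = -4 × 0.0713 = -0.2852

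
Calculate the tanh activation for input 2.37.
0.9827

tanh(2.37) = (e^(2.37) - e^(-2.37))/(e^(2.37) + e^(-2.37)) = 0.9827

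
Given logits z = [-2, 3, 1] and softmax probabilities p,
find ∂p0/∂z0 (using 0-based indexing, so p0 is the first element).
∂p0/∂z0 = 0.005865

p = softmax(z) = [0.0059, 0.8756, 0.1185]
p0 = 0.0059

∂p0/∂z0 = p0(1 - p0) = 0.0059 × (1 - 0.0059) = 0.005865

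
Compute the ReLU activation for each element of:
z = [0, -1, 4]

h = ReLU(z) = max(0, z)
h = [0, 0, 4]

ReLU applied element-wise: max(0,0)=0, max(0,-1)=0, max(0,4)=4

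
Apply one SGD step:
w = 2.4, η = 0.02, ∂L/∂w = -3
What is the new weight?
w_new = 2.46

w_new = w - η·∂L/∂w = 2.4 - 0.02×(-3) = 2.4 - (-0.06) = 2.46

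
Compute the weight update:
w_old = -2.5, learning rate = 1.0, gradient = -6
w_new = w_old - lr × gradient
w_new = 3.5

w_new = w - η·∂L/∂w = -2.5 - 1.0×(-6) = -2.5 - (-6) = 3.5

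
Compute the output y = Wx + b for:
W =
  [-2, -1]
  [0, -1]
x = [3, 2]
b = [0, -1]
y = [-8, -3]

Wx = [-2×3 + -1×2, 0×3 + -1×2]
   = [-8, -2]
y = Wx + b = [-8 + 0, -2 + -1] = [-8, -3]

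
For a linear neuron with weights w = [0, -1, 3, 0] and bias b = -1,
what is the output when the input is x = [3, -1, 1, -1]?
y = 3

y = (0)(3) + (-1)(-1) + (3)(1) + (0)(-1) + -1 = 3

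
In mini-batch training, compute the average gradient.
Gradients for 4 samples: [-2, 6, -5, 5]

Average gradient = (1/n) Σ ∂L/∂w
Average gradient = 1

Average = (1/4)(-2 + 6 + -5 + 5) = 4/4 = 1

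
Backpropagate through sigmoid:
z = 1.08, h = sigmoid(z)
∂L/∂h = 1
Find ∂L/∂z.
∂L/∂z = 0.1892

σ(1.08) = 0.7465
σ'(1.08) = σ(1.08)(1 - σ(1.08)) = 0.7465 × 0.2535 = 0.1892
∂L/∂z = ∂L/∂h · σ'(z) = 1 × 0.1892 = 0.1892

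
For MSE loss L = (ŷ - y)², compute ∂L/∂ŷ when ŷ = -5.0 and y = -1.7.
∂L/∂ŷ = -6.6

∂L/∂ŷ = 2(ŷ - y) = 2(-5.0 - -1.7) = 2(-3.3) = -6.6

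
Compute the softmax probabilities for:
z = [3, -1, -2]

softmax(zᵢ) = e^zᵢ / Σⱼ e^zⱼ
p = [0.9756, 0.0179, 0.0066]

exp(z) = [20.09, 0.3679, 0.1353]
Sum = 20.59
p = [0.9756, 0.0179, 0.0066]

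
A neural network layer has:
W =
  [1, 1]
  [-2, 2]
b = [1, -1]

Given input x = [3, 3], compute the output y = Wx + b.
y = [7, -1]

Wx = [1×3 + 1×3, -2×3 + 2×3]
   = [6, 0]
y = Wx + b = [6 + 1, 0 + -1] = [7, -1]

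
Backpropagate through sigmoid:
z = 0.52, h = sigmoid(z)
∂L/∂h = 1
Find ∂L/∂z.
∂L/∂z = 0.2338

σ(0.52) = 0.6271
σ'(0.52) = σ(0.52)(1 - σ(0.52)) = 0.6271 × 0.3729 = 0.2338
∂L/∂z = ∂L/∂h · σ'(z) = 1 × 0.2338 = 0.2338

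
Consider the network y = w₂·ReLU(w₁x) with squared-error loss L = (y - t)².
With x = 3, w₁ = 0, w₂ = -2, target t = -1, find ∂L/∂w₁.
∂L/∂w₁ = 0

Forward pass:
z = w₁x = 0×3 = 0
h = ReLU(0) = 0
y = w₂h = -2×0 = 0

Backward pass:
∂L/∂y = 2(y - t) = 2(0 - -1) = 2
∂y/∂h = w₂ = -2
∂h/∂z = 0 (ReLU derivative)
∂z/∂w₁ = x = 3

∂L/∂w₁ = 2 × -2 × 0 × 3 = 0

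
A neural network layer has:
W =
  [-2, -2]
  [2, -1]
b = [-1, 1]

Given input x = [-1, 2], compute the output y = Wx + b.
y = [-3, -3]

Wx = [-2×-1 + -2×2, 2×-1 + -1×2]
   = [-2, -4]
y = Wx + b = [-2 + -1, -4 + 1] = [-3, -3]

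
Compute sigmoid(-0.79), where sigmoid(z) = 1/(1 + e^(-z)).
0.3122

sigmoid(-0.79) = 1/(1 + e^(0.79)) = 1/(1 + 2.203) = 0.3122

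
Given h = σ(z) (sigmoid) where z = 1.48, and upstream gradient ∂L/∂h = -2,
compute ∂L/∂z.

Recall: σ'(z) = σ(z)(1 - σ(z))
∂L/∂z = -0.3021

σ(1.48) = 0.8146
σ'(1.48) = σ(1.48)(1 - σ(1.48)) = 0.8146 × 0.1854 = 0.151
∂L/∂z = ∂L/∂h · σ'(z) = -2 × 0.151 = -0.3021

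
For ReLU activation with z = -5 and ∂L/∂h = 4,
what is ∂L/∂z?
∂L/∂z = 0

h = ReLU(-5) = 0
Since z < 0: ∂h/∂z = 0
∂L/∂z = ∂L/∂h · ∂h/∂z = 4 × 0 = 0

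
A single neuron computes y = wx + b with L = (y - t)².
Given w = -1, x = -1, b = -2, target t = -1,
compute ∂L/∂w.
∂L/∂w = 0

y = wx + b = (-1)(-1) + -2 = -1
∂L/∂y = 2(y - t) = 2(-1 - -1) = 0
∂y/∂w = x = -1
∂L/∂w = ∂L/∂y · ∂y/∂w = 0 × -1 = 0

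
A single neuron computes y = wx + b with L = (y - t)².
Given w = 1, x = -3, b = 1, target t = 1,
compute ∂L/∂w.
∂L/∂w = 18

y = wx + b = (1)(-3) + 1 = -2
∂L/∂y = 2(y - t) = 2(-2 - 1) = -6
∂y/∂w = x = -3
∂L/∂w = ∂L/∂y · ∂y/∂w = -6 × -3 = 18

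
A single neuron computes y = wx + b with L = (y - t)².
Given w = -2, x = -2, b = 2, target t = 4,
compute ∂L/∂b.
∂L/∂b = 4

y = wx + b = (-2)(-2) + 2 = 6
∂L/∂y = 2(y - t) = 2(6 - 4) = 4
∂y/∂b = 1
∂L/∂b = ∂L/∂y · ∂y/∂b = 4 × 1 = 4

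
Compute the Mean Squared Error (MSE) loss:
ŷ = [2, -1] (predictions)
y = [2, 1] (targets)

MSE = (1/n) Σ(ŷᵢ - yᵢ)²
MSE = 2

MSE = (1/2)((2-2)² + (-1-1)²) = (1/2)(0 + 4) = 2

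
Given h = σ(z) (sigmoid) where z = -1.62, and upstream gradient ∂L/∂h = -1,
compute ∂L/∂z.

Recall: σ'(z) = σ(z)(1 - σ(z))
∂L/∂z = -0.1379

σ(-1.62) = 0.1652
σ'(-1.62) = σ(-1.62)(1 - σ(-1.62)) = 0.1652 × 0.8348 = 0.1379
∂L/∂z = ∂L/∂h · σ'(z) = -1 × 0.1379 = -0.1379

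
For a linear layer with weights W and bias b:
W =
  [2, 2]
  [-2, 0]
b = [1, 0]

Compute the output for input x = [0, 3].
y = [7, 0]

Wx = [2×0 + 2×3, -2×0 + 0×3]
   = [6, 0]
y = Wx + b = [6 + 1, 0 + 0] = [7, 0]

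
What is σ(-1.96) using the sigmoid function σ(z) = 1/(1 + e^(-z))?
0.1235

sigmoid(-1.96) = 1/(1 + e^(1.96)) = 1/(1 + 7.099) = 0.1235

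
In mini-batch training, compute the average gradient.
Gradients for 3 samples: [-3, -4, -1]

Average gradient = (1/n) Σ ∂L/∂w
Average gradient = -2.667

Average = (1/3)(-3 + -4 + -1) = -8/3 = -2.667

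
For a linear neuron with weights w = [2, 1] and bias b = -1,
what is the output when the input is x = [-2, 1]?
y = -4

y = (2)(-2) + (1)(1) + -1 = -4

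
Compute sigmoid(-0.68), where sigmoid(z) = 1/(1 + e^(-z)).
0.3363

sigmoid(-0.68) = 1/(1 + e^(0.68)) = 1/(1 + 1.974) = 0.3363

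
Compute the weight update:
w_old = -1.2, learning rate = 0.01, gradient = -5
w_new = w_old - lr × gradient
w_new = -1.15

w_new = w - η·∂L/∂w = -1.2 - 0.01×(-5) = -1.2 - (-0.05) = -1.15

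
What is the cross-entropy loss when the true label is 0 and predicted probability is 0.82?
L = 1.715

L = -0·log(0.82) - 1·log(0.18) = -log(0.18) = 1.715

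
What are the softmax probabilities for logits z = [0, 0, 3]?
p = [0.0453, 0.0453, 0.9094]

exp(z) = [1, 1, 20.09]
Sum = 22.09
p = [0.0453, 0.0453, 0.9094]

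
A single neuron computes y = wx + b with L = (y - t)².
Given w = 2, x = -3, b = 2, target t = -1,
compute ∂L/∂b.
∂L/∂b = -6

y = wx + b = (2)(-3) + 2 = -4
∂L/∂y = 2(y - t) = 2(-4 - -1) = -6
∂y/∂b = 1
∂L/∂b = ∂L/∂y · ∂y/∂b = -6 × 1 = -6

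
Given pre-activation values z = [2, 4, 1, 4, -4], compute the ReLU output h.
h = [2, 4, 1, 4, 0]

ReLU applied element-wise: max(0,2)=2, max(0,4)=4, max(0,1)=1, max(0,4)=4, max(0,-4)=0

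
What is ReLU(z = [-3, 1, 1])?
h = [0, 1, 1]

ReLU applied element-wise: max(0,-3)=0, max(0,1)=1, max(0,1)=1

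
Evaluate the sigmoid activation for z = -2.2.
0.09975

sigmoid(-2.2) = 1/(1 + e^(2.2)) = 1/(1 + 9.025) = 0.09975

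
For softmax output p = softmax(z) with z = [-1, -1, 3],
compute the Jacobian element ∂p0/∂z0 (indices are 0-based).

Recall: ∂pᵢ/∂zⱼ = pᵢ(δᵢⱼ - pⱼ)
∂p0/∂z0 = 0.01736

p = softmax(z) = [0.01767, 0.01767, 0.9647]
p0 = 0.01767

∂p0/∂z0 = p0(1 - p0) = 0.01767 × (1 - 0.01767) = 0.01736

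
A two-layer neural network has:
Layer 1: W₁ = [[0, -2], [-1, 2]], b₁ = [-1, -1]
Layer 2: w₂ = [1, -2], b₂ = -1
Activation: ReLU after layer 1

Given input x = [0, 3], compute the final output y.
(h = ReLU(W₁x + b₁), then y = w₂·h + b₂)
y = -11

Layer 1 pre-activation: z₁ = [-7, 5]
After ReLU: h = [0, 5]
Layer 2 output: y = 1×0 + -2×5 + -1 = -11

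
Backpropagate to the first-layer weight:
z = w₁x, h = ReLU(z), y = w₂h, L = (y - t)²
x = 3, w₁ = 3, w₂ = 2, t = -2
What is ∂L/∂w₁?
∂L/∂w₁ = 240

Forward pass:
z = w₁x = 3×3 = 9
h = ReLU(9) = 9
y = w₂h = 2×9 = 18

Backward pass:
∂L/∂y = 2(y - t) = 2(18 - -2) = 40
∂y/∂h = w₂ = 2
∂h/∂z = 1 (ReLU derivative)
∂z/∂w₁ = x = 3

∂L/∂w₁ = 40 × 2 × 1 × 3 = 240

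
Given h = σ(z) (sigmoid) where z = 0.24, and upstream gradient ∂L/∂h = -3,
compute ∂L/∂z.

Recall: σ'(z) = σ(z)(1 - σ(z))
∂L/∂z = -0.7393

σ(0.24) = 0.5597
σ'(0.24) = σ(0.24)(1 - σ(0.24)) = 0.5597 × 0.4403 = 0.2464
∂L/∂z = ∂L/∂h · σ'(z) = -3 × 0.2464 = -0.7393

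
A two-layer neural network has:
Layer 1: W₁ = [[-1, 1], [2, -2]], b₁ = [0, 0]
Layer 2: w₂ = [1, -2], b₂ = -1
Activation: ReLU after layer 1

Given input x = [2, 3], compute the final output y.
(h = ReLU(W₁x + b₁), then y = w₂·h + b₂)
y = 0

Layer 1 pre-activation: z₁ = [1, -2]
After ReLU: h = [1, 0]
Layer 2 output: y = 1×1 + -2×0 + -1 = 0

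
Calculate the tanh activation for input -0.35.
-0.3364

tanh(-0.35) = (e^(-0.35) - e^(0.35))/(e^(-0.35) + e^(0.35)) = -0.3364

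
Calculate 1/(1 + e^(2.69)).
0.06357

sigmoid(-2.69) = 1/(1 + e^(2.69)) = 1/(1 + 14.73) = 0.06357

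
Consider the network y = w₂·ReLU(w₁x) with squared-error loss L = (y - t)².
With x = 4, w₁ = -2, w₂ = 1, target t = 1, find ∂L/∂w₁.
∂L/∂w₁ = 0

Forward pass:
z = w₁x = -2×4 = -8
h = ReLU(-8) = 0
y = w₂h = 1×0 = 0

Backward pass:
∂L/∂y = 2(y - t) = 2(0 - 1) = -2
∂y/∂h = w₂ = 1
∂h/∂z = 0 (ReLU derivative)
∂z/∂w₁ = x = 4

∂L/∂w₁ = -2 × 1 × 0 × 4 = 0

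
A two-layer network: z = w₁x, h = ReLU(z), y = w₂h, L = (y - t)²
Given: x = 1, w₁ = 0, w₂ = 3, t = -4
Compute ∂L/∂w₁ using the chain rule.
∂L/∂w₁ = 0

Forward pass:
z = w₁x = 0×1 = 0
h = ReLU(0) = 0
y = w₂h = 3×0 = 0

Backward pass:
∂L/∂y = 2(y - t) = 2(0 - -4) = 8
∂y/∂h = w₂ = 3
∂h/∂z = 0 (ReLU derivative)
∂z/∂w₁ = x = 1

∂L/∂w₁ = 8 × 3 × 0 × 1 = 0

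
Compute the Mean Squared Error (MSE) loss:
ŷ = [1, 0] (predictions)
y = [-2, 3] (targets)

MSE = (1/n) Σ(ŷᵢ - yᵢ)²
MSE = 9

MSE = (1/2)((1--2)² + (0-3)²) = (1/2)(9 + 9) = 9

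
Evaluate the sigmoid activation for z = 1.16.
0.7613

sigmoid(1.16) = 1/(1 + e^(-1.16)) = 1/(1 + 0.3135) = 0.7613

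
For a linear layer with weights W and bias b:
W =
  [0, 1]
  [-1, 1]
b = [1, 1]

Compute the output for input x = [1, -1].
y = [0, -1]

Wx = [0×1 + 1×-1, -1×1 + 1×-1]
   = [-1, -2]
y = Wx + b = [-1 + 1, -2 + 1] = [0, -1]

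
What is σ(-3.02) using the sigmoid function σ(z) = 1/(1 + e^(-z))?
0.04653

sigmoid(-3.02) = 1/(1 + e^(3.02)) = 1/(1 + 20.49) = 0.04653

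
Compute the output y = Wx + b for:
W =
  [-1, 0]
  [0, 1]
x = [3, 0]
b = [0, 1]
y = [-3, 1]

Wx = [-1×3 + 0×0, 0×3 + 1×0]
   = [-3, 0]
y = Wx + b = [-3 + 0, 0 + 1] = [-3, 1]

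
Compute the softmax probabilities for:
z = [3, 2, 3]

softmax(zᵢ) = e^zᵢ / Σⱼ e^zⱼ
p = [0.4223, 0.1554, 0.4223]

exp(z) = [20.09, 7.389, 20.09]
Sum = 47.56
p = [0.4223, 0.1554, 0.4223]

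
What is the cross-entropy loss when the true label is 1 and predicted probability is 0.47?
L = 0.755

L = -1·log(0.47) - 0·log(0.53) = -log(0.47) = 0.755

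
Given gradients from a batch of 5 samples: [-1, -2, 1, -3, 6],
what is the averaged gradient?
Average gradient = 0.2

Average = (1/5)(-1 + -2 + 1 + -3 + 6) = 1/5 = 0.2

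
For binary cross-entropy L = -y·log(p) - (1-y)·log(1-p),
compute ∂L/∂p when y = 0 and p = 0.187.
∂L/∂p = 1.23

∂L/∂p = -y/p + (1-y)/(1-p) = 0 + 1/0.813 = 1.23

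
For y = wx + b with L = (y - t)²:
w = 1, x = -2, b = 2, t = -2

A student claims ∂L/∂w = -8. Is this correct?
Correct

y = (1)(-2) + 2 = 0
∂L/∂y = 2(y - t) = 2(0 - -2) = 4
∂y/∂w = x = -2
∂L/∂w = 4 × -2 = -8

Claimed value: -8
Correct: The correct gradient is -8.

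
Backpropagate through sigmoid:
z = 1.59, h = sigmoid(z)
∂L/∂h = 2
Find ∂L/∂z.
∂L/∂z = 0.2814

σ(1.59) = 0.8306
σ'(1.59) = σ(1.59)(1 - σ(1.59)) = 0.8306 × 0.1694 = 0.1407
∂L/∂z = ∂L/∂h · σ'(z) = 2 × 0.1407 = 0.2814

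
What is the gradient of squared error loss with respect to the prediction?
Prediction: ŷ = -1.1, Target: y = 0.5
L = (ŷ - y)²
∂L/∂ŷ = -3.2

∂L/∂ŷ = 2(ŷ - y) = 2(-1.1 - 0.5) = 2(-1.6) = -3.2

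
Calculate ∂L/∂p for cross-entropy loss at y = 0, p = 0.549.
∂L/∂p = 2.217

∂L/∂p = -y/p + (1-y)/(1-p) = 0 + 1/0.451 = 2.217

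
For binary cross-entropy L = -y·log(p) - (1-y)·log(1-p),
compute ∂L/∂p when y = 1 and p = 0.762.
∂L/∂p = -1.312

∂L/∂p = -y/p + (1-y)/(1-p) = -1/0.762 + 0 = -1.312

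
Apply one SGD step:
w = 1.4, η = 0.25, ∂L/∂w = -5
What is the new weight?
w_new = 2.65

w_new = w - η·∂L/∂w = 1.4 - 0.25×(-5) = 1.4 - (-1.25) = 2.65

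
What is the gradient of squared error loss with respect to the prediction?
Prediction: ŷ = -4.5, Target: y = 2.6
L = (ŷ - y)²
∂L/∂ŷ = -14.2

∂L/∂ŷ = 2(ŷ - y) = 2(-4.5 - 2.6) = 2(-7.1) = -14.2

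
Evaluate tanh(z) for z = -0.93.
-0.7306

tanh(-0.93) = (e^(-0.93) - e^(0.93))/(e^(-0.93) + e^(0.93)) = -0.7306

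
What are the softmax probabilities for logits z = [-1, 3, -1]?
p = [0.0177, 0.9647, 0.0177]

exp(z) = [0.3679, 20.09, 0.3679]
Sum = 20.82
p = [0.0177, 0.9647, 0.0177]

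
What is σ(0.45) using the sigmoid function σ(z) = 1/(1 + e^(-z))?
0.6106

sigmoid(0.45) = 1/(1 + e^(-0.45)) = 1/(1 + 0.6376) = 0.6106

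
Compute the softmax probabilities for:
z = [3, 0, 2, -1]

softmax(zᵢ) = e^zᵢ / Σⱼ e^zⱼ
p = [0.6964, 0.0347, 0.2562, 0.0128]

exp(z) = [20.09, 1, 7.389, 0.3679]
Sum = 28.84
p = [0.6964, 0.0347, 0.2562, 0.0128]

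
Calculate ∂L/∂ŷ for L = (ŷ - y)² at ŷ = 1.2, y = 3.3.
∂L/∂ŷ = -4.2

∂L/∂ŷ = 2(ŷ - y) = 2(1.2 - 3.3) = 2(-2.1) = -4.2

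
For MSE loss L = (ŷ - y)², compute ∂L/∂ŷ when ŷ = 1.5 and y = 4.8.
∂L/∂ŷ = -6.6

∂L/∂ŷ = 2(ŷ - y) = 2(1.5 - 4.8) = 2(-3.3) = -6.6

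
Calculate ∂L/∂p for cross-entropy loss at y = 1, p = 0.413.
∂L/∂p = -2.421

∂L/∂p = -y/p + (1-y)/(1-p) = -1/0.413 + 0 = -2.421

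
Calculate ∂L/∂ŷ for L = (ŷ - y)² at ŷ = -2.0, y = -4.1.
∂L/∂ŷ = 4.2

∂L/∂ŷ = 2(ŷ - y) = 2(-2.0 - -4.1) = 2(2.1) = 4.2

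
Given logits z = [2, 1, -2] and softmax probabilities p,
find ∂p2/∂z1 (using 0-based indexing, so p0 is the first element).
∂p2/∂z1 = -0.003507

p = softmax(z) = [0.7214, 0.2654, 0.01321]
p2 = 0.01321, p1 = 0.2654

∂p2/∂z1 = -p2 × p1 = -0.01321 × 0.2654 = -0.003507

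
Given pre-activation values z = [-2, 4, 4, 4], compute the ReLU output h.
h = [0, 4, 4, 4]

ReLU applied element-wise: max(0,-2)=0, max(0,4)=4, max(0,4)=4, max(0,4)=4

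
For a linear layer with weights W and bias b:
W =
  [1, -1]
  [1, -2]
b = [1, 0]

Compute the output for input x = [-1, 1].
y = [-1, -3]

Wx = [1×-1 + -1×1, 1×-1 + -2×1]
   = [-2, -3]
y = Wx + b = [-2 + 1, -3 + 0] = [-1, -3]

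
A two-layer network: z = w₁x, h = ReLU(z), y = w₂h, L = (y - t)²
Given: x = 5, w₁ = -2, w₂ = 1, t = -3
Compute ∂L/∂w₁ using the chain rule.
∂L/∂w₁ = 0

Forward pass:
z = w₁x = -2×5 = -10
h = ReLU(-10) = 0
y = w₂h = 1×0 = 0

Backward pass:
∂L/∂y = 2(y - t) = 2(0 - -3) = 6
∂y/∂h = w₂ = 1
∂h/∂z = 0 (ReLU derivative)
∂z/∂w₁ = x = 5

∂L/∂w₁ = 6 × 1 × 0 × 5 = 0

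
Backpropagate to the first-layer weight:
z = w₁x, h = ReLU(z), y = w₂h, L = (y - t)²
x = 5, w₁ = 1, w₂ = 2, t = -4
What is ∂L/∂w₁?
∂L/∂w₁ = 280

Forward pass:
z = w₁x = 1×5 = 5
h = ReLU(5) = 5
y = w₂h = 2×5 = 10

Backward pass:
∂L/∂y = 2(y - t) = 2(10 - -4) = 28
∂y/∂h = w₂ = 2
∂h/∂z = 1 (ReLU derivative)
∂z/∂w₁ = x = 5

∂L/∂w₁ = 28 × 2 × 1 × 5 = 280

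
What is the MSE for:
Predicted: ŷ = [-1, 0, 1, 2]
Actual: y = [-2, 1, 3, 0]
MSE = 2.5

MSE = (1/4)((-1--2)² + (0-1)² + (1-3)² + (2-0)²) = (1/4)(1 + 1 + 4 + 4) = 2.5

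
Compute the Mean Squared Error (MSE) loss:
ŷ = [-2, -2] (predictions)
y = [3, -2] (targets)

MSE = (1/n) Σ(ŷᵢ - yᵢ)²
MSE = 12.5

MSE = (1/2)((-2-3)² + (-2--2)²) = (1/2)(25 + 0) = 12.5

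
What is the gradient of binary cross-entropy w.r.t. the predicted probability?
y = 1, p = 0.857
∂L/∂p = -1.167

∂L/∂p = -y/p + (1-y)/(1-p) = -1/0.857 + 0 = -1.167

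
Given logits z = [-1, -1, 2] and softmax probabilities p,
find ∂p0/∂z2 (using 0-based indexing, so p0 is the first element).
∂p0/∂z2 = -0.04118

p = softmax(z) = [0.04528, 0.04528, 0.9094]
p0 = 0.04528, p2 = 0.9094

∂p0/∂z2 = -p0 × p2 = -0.04528 × 0.9094 = -0.04118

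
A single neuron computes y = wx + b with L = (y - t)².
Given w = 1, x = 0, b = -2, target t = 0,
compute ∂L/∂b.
∂L/∂b = -4

y = wx + b = (1)(0) + -2 = -2
∂L/∂y = 2(y - t) = 2(-2 - 0) = -4
∂y/∂b = 1
∂L/∂b = ∂L/∂y · ∂y/∂b = -4 × 1 = -4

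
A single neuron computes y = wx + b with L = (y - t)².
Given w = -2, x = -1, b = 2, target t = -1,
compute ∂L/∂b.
∂L/∂b = 10

y = wx + b = (-2)(-1) + 2 = 4
∂L/∂y = 2(y - t) = 2(4 - -1) = 10
∂y/∂b = 1
∂L/∂b = ∂L/∂y · ∂y/∂b = 10 × 1 = 10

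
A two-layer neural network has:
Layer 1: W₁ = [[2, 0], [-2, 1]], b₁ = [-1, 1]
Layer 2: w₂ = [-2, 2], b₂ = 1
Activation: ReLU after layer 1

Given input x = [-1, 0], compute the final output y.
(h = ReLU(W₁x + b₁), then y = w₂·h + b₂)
y = 7

Layer 1 pre-activation: z₁ = [-3, 3]
After ReLU: h = [0, 3]
Layer 2 output: y = -2×0 + 2×3 + 1 = 7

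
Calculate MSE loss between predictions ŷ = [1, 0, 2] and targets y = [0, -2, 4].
MSE = 3

MSE = (1/3)((1-0)² + (0--2)² + (2-4)²) = (1/3)(1 + 4 + 4) = 3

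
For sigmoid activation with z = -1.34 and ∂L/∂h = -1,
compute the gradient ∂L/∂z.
∂L/∂z = -0.1644

σ(-1.34) = 0.2075
σ'(-1.34) = σ(-1.34)(1 - σ(-1.34)) = 0.2075 × 0.7925 = 0.1644
∂L/∂z = ∂L/∂h · σ'(z) = -1 × 0.1644 = -0.1644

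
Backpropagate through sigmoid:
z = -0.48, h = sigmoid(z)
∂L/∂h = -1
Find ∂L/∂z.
∂L/∂z = -0.2361

σ(-0.48) = 0.3823
σ'(-0.48) = σ(-0.48)(1 - σ(-0.48)) = 0.3823 × 0.6177 = 0.2361
∂L/∂z = ∂L/∂h · σ'(z) = -1 × 0.2361 = -0.2361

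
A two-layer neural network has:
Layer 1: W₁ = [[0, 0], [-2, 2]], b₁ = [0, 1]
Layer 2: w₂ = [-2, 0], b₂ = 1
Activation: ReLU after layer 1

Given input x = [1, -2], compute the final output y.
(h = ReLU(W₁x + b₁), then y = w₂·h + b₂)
y = 1

Layer 1 pre-activation: z₁ = [0, -5]
After ReLU: h = [0, 0]
Layer 2 output: y = -2×0 + 0×0 + 1 = 1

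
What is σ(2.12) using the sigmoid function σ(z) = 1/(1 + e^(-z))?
0.8928

sigmoid(2.12) = 1/(1 + e^(-2.12)) = 1/(1 + 0.12) = 0.8928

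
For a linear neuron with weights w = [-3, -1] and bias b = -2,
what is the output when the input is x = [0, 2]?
y = -4

y = (-3)(0) + (-1)(2) + -2 = -4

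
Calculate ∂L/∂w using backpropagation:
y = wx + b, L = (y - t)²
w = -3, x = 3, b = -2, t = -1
∂L/∂w = -60

y = wx + b = (-3)(3) + -2 = -11
∂L/∂y = 2(y - t) = 2(-11 - -1) = -20
∂y/∂w = x = 3
∂L/∂w = ∂L/∂y · ∂y/∂w = -20 × 3 = -60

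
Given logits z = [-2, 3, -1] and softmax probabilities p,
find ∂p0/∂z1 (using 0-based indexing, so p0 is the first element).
∂p0/∂z1 = -0.006413

p = softmax(z) = [0.006573, 0.9756, 0.01787]
p0 = 0.006573, p1 = 0.9756

∂p0/∂z1 = -p0 × p1 = -0.006573 × 0.9756 = -0.006413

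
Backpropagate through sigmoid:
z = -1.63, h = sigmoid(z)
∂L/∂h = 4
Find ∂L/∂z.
∂L/∂z = 0.548

σ(-1.63) = 0.1638
σ'(-1.63) = σ(-1.63)(1 - σ(-1.63)) = 0.1638 × 0.8362 = 0.137
∂L/∂z = ∂L/∂h · σ'(z) = 4 × 0.137 = 0.548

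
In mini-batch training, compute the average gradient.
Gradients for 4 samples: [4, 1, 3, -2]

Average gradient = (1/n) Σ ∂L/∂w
Average gradient = 1.5

Average = (1/4)(4 + 1 + 3 + -2) = 6/4 = 1.5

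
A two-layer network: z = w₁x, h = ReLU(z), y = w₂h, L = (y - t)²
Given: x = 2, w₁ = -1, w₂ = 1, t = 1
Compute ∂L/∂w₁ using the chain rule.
∂L/∂w₁ = 0

Forward pass:
z = w₁x = -1×2 = -2
h = ReLU(-2) = 0
y = w₂h = 1×0 = 0

Backward pass:
∂L/∂y = 2(y - t) = 2(0 - 1) = -2
∂y/∂h = w₂ = 1
∂h/∂z = 0 (ReLU derivative)
∂z/∂w₁ = x = 2

∂L/∂w₁ = -2 × 1 × 0 × 2 = 0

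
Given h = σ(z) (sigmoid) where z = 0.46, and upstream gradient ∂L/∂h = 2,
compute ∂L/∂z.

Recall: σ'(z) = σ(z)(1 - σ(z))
∂L/∂z = 0.4745

σ(0.46) = 0.613
σ'(0.46) = σ(0.46)(1 - σ(0.46)) = 0.613 × 0.387 = 0.2372
∂L/∂z = ∂L/∂h · σ'(z) = 2 × 0.2372 = 0.4745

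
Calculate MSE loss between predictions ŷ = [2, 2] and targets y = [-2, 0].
MSE = 10

MSE = (1/2)((2--2)² + (2-0)²) = (1/2)(16 + 4) = 10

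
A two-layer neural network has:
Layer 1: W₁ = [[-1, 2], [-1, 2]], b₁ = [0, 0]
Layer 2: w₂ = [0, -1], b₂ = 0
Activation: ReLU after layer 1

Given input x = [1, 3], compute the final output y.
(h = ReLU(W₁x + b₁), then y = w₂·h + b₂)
y = -5

Layer 1 pre-activation: z₁ = [5, 5]
After ReLU: h = [5, 5]
Layer 2 output: y = 0×5 + -1×5 + 0 = -5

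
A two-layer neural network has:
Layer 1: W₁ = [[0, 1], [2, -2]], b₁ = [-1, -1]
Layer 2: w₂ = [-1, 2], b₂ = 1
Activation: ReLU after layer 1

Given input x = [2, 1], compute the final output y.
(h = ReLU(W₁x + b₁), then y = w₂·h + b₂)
y = 3

Layer 1 pre-activation: z₁ = [0, 1]
After ReLU: h = [0, 1]
Layer 2 output: y = -1×0 + 2×1 + 1 = 3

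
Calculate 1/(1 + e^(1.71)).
0.1532

sigmoid(-1.71) = 1/(1 + e^(1.71)) = 1/(1 + 5.529) = 0.1532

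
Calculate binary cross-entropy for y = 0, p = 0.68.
L = 1.139

L = -0·log(0.68) - 1·log(0.32) = -log(0.32) = 1.139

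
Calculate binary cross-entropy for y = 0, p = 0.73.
L = 1.309

L = -0·log(0.73) - 1·log(0.27) = -log(0.27) = 1.309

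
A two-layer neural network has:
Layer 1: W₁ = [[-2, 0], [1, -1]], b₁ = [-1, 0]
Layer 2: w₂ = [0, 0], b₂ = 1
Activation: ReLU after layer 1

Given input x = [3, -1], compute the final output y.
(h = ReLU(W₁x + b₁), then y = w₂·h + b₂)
y = 1

Layer 1 pre-activation: z₁ = [-7, 4]
After ReLU: h = [0, 4]
Layer 2 output: y = 0×0 + 0×4 + 1 = 1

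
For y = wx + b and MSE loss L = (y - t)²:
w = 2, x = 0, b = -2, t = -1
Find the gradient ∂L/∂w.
∂L/∂w = 0

y = wx + b = (2)(0) + -2 = -2
∂L/∂y = 2(y - t) = 2(-2 - -1) = -2
∂y/∂w = x = 0
∂L/∂w = ∂L/∂y · ∂y/∂w = -2 × 0 = 0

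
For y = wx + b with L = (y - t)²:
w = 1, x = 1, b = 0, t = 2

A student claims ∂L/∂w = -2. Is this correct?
Correct

y = (1)(1) + 0 = 1
∂L/∂y = 2(y - t) = 2(1 - 2) = -2
∂y/∂w = x = 1
∂L/∂w = -2 × 1 = -2

Claimed value: -2
Correct: The correct gradient is -2.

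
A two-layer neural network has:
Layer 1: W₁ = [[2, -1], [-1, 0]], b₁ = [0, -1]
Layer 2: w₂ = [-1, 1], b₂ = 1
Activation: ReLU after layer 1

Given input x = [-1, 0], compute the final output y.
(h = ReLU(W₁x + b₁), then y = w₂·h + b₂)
y = 1

Layer 1 pre-activation: z₁ = [-2, 0]
After ReLU: h = [0, 0]
Layer 2 output: y = -1×0 + 1×0 + 1 = 1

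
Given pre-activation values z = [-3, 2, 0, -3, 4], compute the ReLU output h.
h = [0, 2, 0, 0, 4]

ReLU applied element-wise: max(0,-3)=0, max(0,2)=2, max(0,0)=0, max(0,-3)=0, max(0,4)=4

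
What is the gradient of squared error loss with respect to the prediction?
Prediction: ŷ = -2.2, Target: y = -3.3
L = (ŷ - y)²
∂L/∂ŷ = 2.2

∂L/∂ŷ = 2(ŷ - y) = 2(-2.2 - -3.3) = 2(1.1) = 2.2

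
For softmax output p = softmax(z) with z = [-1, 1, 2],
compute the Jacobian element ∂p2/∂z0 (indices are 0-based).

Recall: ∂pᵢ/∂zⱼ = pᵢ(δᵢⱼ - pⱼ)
∂p2/∂z0 = -0.02477

p = softmax(z) = [0.03512, 0.2595, 0.7054]
p2 = 0.7054, p0 = 0.03512

∂p2/∂z0 = -p2 × p0 = -0.7054 × 0.03512 = -0.02477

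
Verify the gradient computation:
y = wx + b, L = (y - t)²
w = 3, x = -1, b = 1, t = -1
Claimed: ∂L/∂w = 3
Incorrect

y = (3)(-1) + 1 = -2
∂L/∂y = 2(y - t) = 2(-2 - -1) = -2
∂y/∂w = x = -1
∂L/∂w = -2 × -1 = 2

Claimed value: 3
Incorrect: The correct gradient is 2.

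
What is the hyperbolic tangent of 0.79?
0.6584

tanh(0.79) = (e^(0.79) - e^(-0.79))/(e^(0.79) + e^(-0.79)) = 0.6584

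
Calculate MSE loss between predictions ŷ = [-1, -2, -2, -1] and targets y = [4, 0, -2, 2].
MSE = 9.5

MSE = (1/4)((-1-4)² + (-2-0)² + (-2--2)² + (-1-2)²) = (1/4)(25 + 4 + 0 + 9) = 9.5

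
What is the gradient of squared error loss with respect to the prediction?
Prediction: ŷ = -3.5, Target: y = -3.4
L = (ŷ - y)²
∂L/∂ŷ = -0.2

∂L/∂ŷ = 2(ŷ - y) = 2(-3.5 - -3.4) = 2(-0.1) = -0.2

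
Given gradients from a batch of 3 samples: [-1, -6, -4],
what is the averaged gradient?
Average gradient = -3.667

Average = (1/3)(-1 + -6 + -4) = -11/3 = -3.667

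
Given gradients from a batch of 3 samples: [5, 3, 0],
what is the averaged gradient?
Average gradient = 2.667

Average = (1/3)(5 + 3 + 0) = 8/3 = 2.667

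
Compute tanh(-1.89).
-0.9554

tanh(-1.89) = (e^(-1.89) - e^(1.89))/(e^(-1.89) + e^(1.89)) = -0.9554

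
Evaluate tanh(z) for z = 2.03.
0.9661

tanh(2.03) = (e^(2.03) - e^(-2.03))/(e^(2.03) + e^(-2.03)) = 0.9661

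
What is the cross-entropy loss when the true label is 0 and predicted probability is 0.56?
L = 0.821

L = -0·log(0.56) - 1·log(0.44) = -log(0.44) = 0.821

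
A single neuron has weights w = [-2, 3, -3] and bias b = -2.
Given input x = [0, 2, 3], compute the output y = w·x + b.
y = -5

y = (-2)(0) + (3)(2) + (-3)(3) + -2 = -5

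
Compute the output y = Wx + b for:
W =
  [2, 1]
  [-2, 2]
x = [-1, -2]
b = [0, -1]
y = [-4, -3]

Wx = [2×-1 + 1×-2, -2×-1 + 2×-2]
   = [-4, -2]
y = Wx + b = [-4 + 0, -2 + -1] = [-4, -3]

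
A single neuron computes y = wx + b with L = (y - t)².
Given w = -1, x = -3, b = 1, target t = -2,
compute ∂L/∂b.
∂L/∂b = 12

y = wx + b = (-1)(-3) + 1 = 4
∂L/∂y = 2(y - t) = 2(4 - -2) = 12
∂y/∂b = 1
∂L/∂b = ∂L/∂y · ∂y/∂b = 12 × 1 = 12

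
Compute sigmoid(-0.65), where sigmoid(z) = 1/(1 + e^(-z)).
0.343

sigmoid(-0.65) = 1/(1 + e^(0.65)) = 1/(1 + 1.916) = 0.343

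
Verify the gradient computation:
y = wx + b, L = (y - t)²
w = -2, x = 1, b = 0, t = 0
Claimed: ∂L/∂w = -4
Correct

y = (-2)(1) + 0 = -2
∂L/∂y = 2(y - t) = 2(-2 - 0) = -4
∂y/∂w = x = 1
∂L/∂w = -4 × 1 = -4

Claimed value: -4
Correct: The correct gradient is -4.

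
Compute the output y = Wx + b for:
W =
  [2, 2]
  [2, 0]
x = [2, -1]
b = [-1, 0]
y = [1, 4]

Wx = [2×2 + 2×-1, 2×2 + 0×-1]
   = [2, 4]
y = Wx + b = [2 + -1, 4 + 0] = [1, 4]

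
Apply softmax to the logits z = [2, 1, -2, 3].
p = [0.2436, 0.0896, 0.0045, 0.6623]

exp(z) = [7.389, 2.718, 0.1353, 20.09]
Sum = 30.33
p = [0.2436, 0.0896, 0.0045, 0.6623]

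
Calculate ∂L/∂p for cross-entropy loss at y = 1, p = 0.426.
∂L/∂p = -2.347

∂L/∂p = -y/p + (1-y)/(1-p) = -1/0.426 + 0 = -2.347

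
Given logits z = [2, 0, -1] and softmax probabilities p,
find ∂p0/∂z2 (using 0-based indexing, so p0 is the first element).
∂p0/∂z2 = -0.03545

p = softmax(z) = [0.8438, 0.1142, 0.04201]
p0 = 0.8438, p2 = 0.04201

∂p0/∂z2 = -p0 × p2 = -0.8438 × 0.04201 = -0.03545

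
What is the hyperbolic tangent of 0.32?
0.3095

tanh(0.32) = (e^(0.32) - e^(-0.32))/(e^(0.32) + e^(-0.32)) = 0.3095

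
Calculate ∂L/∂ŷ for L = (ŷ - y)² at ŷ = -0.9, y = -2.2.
∂L/∂ŷ = 2.6

∂L/∂ŷ = 2(ŷ - y) = 2(-0.9 - -2.2) = 2(1.3) = 2.6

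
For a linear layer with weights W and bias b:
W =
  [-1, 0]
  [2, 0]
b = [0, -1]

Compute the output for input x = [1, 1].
y = [-1, 1]

Wx = [-1×1 + 0×1, 2×1 + 0×1]
   = [-1, 2]
y = Wx + b = [-1 + 0, 2 + -1] = [-1, 1]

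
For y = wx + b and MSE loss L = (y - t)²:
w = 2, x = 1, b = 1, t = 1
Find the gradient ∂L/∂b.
∂L/∂b = 4

y = wx + b = (2)(1) + 1 = 3
∂L/∂y = 2(y - t) = 2(3 - 1) = 4
∂y/∂b = 1
∂L/∂b = ∂L/∂y · ∂y/∂b = 4 × 1 = 4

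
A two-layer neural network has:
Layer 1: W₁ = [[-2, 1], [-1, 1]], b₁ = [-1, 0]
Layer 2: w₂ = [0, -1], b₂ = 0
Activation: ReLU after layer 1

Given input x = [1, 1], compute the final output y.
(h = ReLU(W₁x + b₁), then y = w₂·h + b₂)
y = 0

Layer 1 pre-activation: z₁ = [-2, 0]
After ReLU: h = [0, 0]
Layer 2 output: y = 0×0 + -1×0 + 0 = 0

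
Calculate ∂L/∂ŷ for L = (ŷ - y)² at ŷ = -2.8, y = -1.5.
∂L/∂ŷ = -2.6

∂L/∂ŷ = 2(ŷ - y) = 2(-2.8 - -1.5) = 2(-1.3) = -2.6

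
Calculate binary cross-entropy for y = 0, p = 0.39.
L = 0.4943

L = -0·log(0.39) - 1·log(0.61) = -log(0.61) = 0.4943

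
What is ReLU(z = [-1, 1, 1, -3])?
h = [0, 1, 1, 0]

ReLU applied element-wise: max(0,-1)=0, max(0,1)=1, max(0,1)=1, max(0,-3)=0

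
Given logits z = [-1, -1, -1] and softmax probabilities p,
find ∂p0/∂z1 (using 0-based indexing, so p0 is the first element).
∂p0/∂z1 = -0.1111

p = softmax(z) = [0.3333, 0.3333, 0.3333]
p0 = 0.3333, p1 = 0.3333

∂p0/∂z1 = -p0 × p1 = -0.3333 × 0.3333 = -0.1111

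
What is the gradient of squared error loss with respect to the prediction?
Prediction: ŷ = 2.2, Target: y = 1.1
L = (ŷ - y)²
∂L/∂ŷ = 2.2

∂L/∂ŷ = 2(ŷ - y) = 2(2.2 - 1.1) = 2(1.1) = 2.2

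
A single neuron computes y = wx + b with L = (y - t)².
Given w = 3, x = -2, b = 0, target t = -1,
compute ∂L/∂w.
∂L/∂w = 20

y = wx + b = (3)(-2) + 0 = -6
∂L/∂y = 2(y - t) = 2(-6 - -1) = -10
∂y/∂w = x = -2
∂L/∂w = ∂L/∂y · ∂y/∂w = -10 × -2 = 20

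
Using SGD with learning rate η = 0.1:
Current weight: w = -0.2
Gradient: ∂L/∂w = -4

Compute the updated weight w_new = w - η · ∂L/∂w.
w_new = 0.2

w_new = w - η·∂L/∂w = -0.2 - 0.1×(-4) = -0.2 - (-0.4) = 0.2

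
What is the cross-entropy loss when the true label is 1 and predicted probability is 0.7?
L = 0.3567

L = -1·log(0.7) - 0·log(0.3) = -log(0.7) = 0.3567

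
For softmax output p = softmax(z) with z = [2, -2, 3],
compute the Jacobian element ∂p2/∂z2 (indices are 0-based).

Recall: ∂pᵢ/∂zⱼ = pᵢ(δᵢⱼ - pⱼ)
∂p2/∂z2 = 0.1983

p = softmax(z) = [0.2676, 0.004902, 0.7275]
p2 = 0.7275

∂p2/∂z2 = p2(1 - p2) = 0.7275 × (1 - 0.7275) = 0.1983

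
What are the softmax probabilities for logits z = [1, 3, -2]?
p = [0.1185, 0.8756, 0.0059]

exp(z) = [2.718, 20.09, 0.1353]
Sum = 22.94
p = [0.1185, 0.8756, 0.0059]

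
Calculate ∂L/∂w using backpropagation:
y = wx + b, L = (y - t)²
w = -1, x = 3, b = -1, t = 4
∂L/∂w = -48

y = wx + b = (-1)(3) + -1 = -4
∂L/∂y = 2(y - t) = 2(-4 - 4) = -16
∂y/∂w = x = 3
∂L/∂w = ∂L/∂y · ∂y/∂w = -16 × 3 = -48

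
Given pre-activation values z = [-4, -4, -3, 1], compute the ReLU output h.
h = [0, 0, 0, 1]

ReLU applied element-wise: max(0,-4)=0, max(0,-4)=0, max(0,-3)=0, max(0,1)=1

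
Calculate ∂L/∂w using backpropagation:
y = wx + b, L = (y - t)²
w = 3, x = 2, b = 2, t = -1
∂L/∂w = 36

y = wx + b = (3)(2) + 2 = 8
∂L/∂y = 2(y - t) = 2(8 - -1) = 18
∂y/∂w = x = 2
∂L/∂w = ∂L/∂y · ∂y/∂w = 18 × 2 = 36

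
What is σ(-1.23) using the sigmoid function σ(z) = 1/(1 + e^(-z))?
0.2262

sigmoid(-1.23) = 1/(1 + e^(1.23)) = 1/(1 + 3.421) = 0.2262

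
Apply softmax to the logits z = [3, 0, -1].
p = [0.9362, 0.0466, 0.0171]

exp(z) = [20.09, 1, 0.3679]
Sum = 21.45
p = [0.9362, 0.0466, 0.0171]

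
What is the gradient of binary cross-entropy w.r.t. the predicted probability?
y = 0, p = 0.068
∂L/∂p = 1.073

∂L/∂p = -y/p + (1-y)/(1-p) = 0 + 1/0.932 = 1.073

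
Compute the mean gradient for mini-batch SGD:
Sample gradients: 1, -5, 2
Average gradient = -0.6667

Average = (1/3)(1 + -5 + 2) = -2/3 = -0.6667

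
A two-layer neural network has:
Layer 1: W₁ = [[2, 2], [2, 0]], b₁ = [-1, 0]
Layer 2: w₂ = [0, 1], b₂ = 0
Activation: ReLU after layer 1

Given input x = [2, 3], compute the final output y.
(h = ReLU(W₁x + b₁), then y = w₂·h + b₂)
y = 4

Layer 1 pre-activation: z₁ = [9, 4]
After ReLU: h = [9, 4]
Layer 2 output: y = 0×9 + 1×4 + 0 = 4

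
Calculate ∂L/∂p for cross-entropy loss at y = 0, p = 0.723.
∂L/∂p = 3.61

∂L/∂p = -y/p + (1-y)/(1-p) = 0 + 1/0.277 = 3.61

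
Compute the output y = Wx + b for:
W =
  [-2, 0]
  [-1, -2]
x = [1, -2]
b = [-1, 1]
y = [-3, 4]

Wx = [-2×1 + 0×-2, -1×1 + -2×-2]
   = [-2, 3]
y = Wx + b = [-2 + -1, 3 + 1] = [-3, 4]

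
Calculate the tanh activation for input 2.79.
0.9925

tanh(2.79) = (e^(2.79) - e^(-2.79))/(e^(2.79) + e^(-2.79)) = 0.9925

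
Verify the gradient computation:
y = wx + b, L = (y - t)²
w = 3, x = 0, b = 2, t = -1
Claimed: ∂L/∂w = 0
Correct

y = (3)(0) + 2 = 2
∂L/∂y = 2(y - t) = 2(2 - -1) = 6
∂y/∂w = x = 0
∂L/∂w = 6 × 0 = 0

Claimed value: 0
Correct: The correct gradient is 0.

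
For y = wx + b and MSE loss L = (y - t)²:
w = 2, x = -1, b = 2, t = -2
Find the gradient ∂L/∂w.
∂L/∂w = -4

y = wx + b = (2)(-1) + 2 = 0
∂L/∂y = 2(y - t) = 2(0 - -2) = 4
∂y/∂w = x = -1
∂L/∂w = ∂L/∂y · ∂y/∂w = 4 × -1 = -4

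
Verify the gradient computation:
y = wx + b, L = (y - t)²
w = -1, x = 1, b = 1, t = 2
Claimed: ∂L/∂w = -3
Incorrect

y = (-1)(1) + 1 = 0
∂L/∂y = 2(y - t) = 2(0 - 2) = -4
∂y/∂w = x = 1
∂L/∂w = -4 × 1 = -4

Claimed value: -3
Incorrect: The correct gradient is -4.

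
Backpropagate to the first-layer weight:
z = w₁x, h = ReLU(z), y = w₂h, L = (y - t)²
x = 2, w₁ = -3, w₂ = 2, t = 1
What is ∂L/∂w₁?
∂L/∂w₁ = 0

Forward pass:
z = w₁x = -3×2 = -6
h = ReLU(-6) = 0
y = w₂h = 2×0 = 0

Backward pass:
∂L/∂y = 2(y - t) = 2(0 - 1) = -2
∂y/∂h = w₂ = 2
∂h/∂z = 0 (ReLU derivative)
∂z/∂w₁ = x = 2

∂L/∂w₁ = -2 × 2 × 0 × 2 = 0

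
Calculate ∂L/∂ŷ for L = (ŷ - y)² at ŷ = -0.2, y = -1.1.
∂L/∂ŷ = 1.8

∂L/∂ŷ = 2(ŷ - y) = 2(-0.2 - -1.1) = 2(0.9) = 1.8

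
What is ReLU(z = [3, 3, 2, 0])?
h = [3, 3, 2, 0]

ReLU applied element-wise: max(0,3)=3, max(0,3)=3, max(0,2)=2, max(0,0)=0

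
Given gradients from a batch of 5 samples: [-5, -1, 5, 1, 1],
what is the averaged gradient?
Average gradient = 0.2

Average = (1/5)(-5 + -1 + 5 + 1 + 1) = 1/5 = 0.2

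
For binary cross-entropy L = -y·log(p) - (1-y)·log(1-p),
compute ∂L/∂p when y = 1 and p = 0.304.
∂L/∂p = -3.289

∂L/∂p = -y/p + (1-y)/(1-p) = -1/0.304 + 0 = -3.289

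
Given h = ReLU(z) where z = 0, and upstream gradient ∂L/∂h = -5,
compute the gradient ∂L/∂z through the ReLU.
∂L/∂z = 0

h = ReLU(0) = 0
At z = 0: ∂h/∂z = 0 (by convention)
∂L/∂z = ∂L/∂h · ∂h/∂z = -5 × 0 = 0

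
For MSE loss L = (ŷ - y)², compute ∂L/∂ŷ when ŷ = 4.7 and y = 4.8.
∂L/∂ŷ = -0.2

∂L/∂ŷ = 2(ŷ - y) = 2(4.7 - 4.8) = 2(-0.1) = -0.2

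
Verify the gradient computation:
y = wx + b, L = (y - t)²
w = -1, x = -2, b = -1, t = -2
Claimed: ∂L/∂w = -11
Incorrect

y = (-1)(-2) + -1 = 1
∂L/∂y = 2(y - t) = 2(1 - -2) = 6
∂y/∂w = x = -2
∂L/∂w = 6 × -2 = -12

Claimed value: -11
Incorrect: The correct gradient is -12.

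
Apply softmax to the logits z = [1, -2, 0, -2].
p = [0.6815, 0.0339, 0.2507, 0.0339]

exp(z) = [2.718, 0.1353, 1, 0.1353]
Sum = 3.989
p = [0.6815, 0.0339, 0.2507, 0.0339]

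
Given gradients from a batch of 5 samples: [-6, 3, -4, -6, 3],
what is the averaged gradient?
Average gradient = -2

Average = (1/5)(-6 + 3 + -4 + -6 + 3) = -10/5 = -2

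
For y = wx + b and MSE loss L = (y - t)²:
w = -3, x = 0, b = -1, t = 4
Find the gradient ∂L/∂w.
∂L/∂w = 0

y = wx + b = (-3)(0) + -1 = -1
∂L/∂y = 2(y - t) = 2(-1 - 4) = -10
∂y/∂w = x = 0
∂L/∂w = ∂L/∂y · ∂y/∂w = -10 × 0 = 0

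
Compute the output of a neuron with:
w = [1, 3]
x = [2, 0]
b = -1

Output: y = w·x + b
y = 1

y = (1)(2) + (3)(0) + -1 = 1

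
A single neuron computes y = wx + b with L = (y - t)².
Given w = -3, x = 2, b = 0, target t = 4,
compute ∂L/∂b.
∂L/∂b = -20

y = wx + b = (-3)(2) + 0 = -6
∂L/∂y = 2(y - t) = 2(-6 - 4) = -20
∂y/∂b = 1
∂L/∂b = ∂L/∂y · ∂y/∂b = -20 × 1 = -20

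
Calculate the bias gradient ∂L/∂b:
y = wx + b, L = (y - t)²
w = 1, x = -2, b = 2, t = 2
∂L/∂b = -4

y = wx + b = (1)(-2) + 2 = 0
∂L/∂y = 2(y - t) = 2(0 - 2) = -4
∂y/∂b = 1
∂L/∂b = ∂L/∂y · ∂y/∂b = -4 × 1 = -4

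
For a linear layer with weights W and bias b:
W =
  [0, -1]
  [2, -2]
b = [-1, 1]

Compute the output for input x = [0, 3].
y = [-4, -5]

Wx = [0×0 + -1×3, 2×0 + -2×3]
   = [-3, -6]
y = Wx + b = [-3 + -1, -6 + 1] = [-4, -5]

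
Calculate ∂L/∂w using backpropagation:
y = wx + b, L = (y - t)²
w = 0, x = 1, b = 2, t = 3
∂L/∂w = -2

y = wx + b = (0)(1) + 2 = 2
∂L/∂y = 2(y - t) = 2(2 - 3) = -2
∂y/∂w = x = 1
∂L/∂w = ∂L/∂y · ∂y/∂w = -2 × 1 = -2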